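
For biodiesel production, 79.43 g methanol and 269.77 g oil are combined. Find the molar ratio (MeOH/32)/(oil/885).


Molar ratio = n_MeOH / n_oil = (MeOH/32) / (oil/885) = (MeOH * 885) / (32 * oil)
= (79.43 * 885) / (32 * 269.77)
= 8.1430

8.1430


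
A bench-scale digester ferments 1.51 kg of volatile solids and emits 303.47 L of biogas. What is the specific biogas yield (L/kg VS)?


Y = V / VS
= 303.47 / 1.51
= 200.9735 L/kg VS

200.9735 L/kg VS


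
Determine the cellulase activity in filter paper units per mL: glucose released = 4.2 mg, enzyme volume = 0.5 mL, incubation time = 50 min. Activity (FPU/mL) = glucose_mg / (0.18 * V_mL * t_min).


Activity = glucose_mg / (0.18 mg/umol * V_mL * t_min)
= 4.2 / (0.18 * 0.5 * 50)
= 0.9333 FPU/mL

0.9333 FPU/mL


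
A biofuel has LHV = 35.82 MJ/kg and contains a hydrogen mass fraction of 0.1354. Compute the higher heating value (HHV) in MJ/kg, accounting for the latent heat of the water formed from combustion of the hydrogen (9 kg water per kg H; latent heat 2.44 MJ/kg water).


HHV = LHV + H_frac * 9 * 2.44
= 35.82 + 0.1354 * 9 * 2.44
= 38.7934 MJ/kg

38.7934 MJ/kg


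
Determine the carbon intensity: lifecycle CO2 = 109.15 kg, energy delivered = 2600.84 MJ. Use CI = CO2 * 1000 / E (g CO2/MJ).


CI = CO2 * 1000 / E
= 109.15 * 1000 / 2600.84
= 41.9672 g CO2/MJ

41.9672 g CO2/MJ


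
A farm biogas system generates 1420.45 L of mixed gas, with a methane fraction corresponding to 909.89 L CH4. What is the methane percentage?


CH4% = V_CH4 / V_total * 100
= 909.89 / 1420.45 * 100
= 64.0565%

64.0565%


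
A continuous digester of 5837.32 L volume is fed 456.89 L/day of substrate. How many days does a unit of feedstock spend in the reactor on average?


HRT = V / Q
= 5837.32 / 456.89
= 12.7762 days

12.7762 days


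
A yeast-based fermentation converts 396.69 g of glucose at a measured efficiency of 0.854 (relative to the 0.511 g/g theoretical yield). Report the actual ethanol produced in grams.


Actual ethanol: m = 0.511 * 396.69 * 0.854
m = 173.1131 g

173.1131 g


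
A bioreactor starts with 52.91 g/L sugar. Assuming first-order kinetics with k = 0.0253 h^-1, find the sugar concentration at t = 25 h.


S = S0 * exp(-k * t)
S = 52.91 * exp(-0.0253 * 25)
S = 28.1091 g/L

28.1091 g/L


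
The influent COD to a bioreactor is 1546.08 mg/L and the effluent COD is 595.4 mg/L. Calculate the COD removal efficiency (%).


eta = (COD_in - COD_out) / COD_in * 100
= (1546.08 - 595.4) / 1546.08 * 100
= 61.4897%

61.4897%


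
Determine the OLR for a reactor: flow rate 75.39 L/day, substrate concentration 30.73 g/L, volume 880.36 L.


OLR = Q * S / V
= 75.39 * 30.73 / 880.36
= 2.6316 g/L/day

2.6316 g/L/day


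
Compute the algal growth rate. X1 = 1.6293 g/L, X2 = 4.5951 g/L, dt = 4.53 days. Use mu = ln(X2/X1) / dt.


mu = ln(X2/X1) / dt
= ln(4.5951/1.6293) / 4.53
= 0.2289 per day

0.2289 per day


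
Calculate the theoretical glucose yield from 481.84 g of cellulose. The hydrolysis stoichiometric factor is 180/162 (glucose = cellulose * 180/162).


glucose = cellulose * 180/162
= 481.84 * 180/162
= 535.3778 g

535.3778 g


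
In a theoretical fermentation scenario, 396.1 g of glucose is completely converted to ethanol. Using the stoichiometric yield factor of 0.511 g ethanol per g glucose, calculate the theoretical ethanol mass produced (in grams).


Theoretical ethanol yield: m_EtOH = 0.511 * m_glucose
m_EtOH = 0.511 * 396.1 = 202.4071 g

202.4071 g


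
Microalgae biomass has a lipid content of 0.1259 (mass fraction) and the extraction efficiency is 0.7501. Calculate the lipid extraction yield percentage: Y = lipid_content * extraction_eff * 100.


Y = lipid_content * extraction_eff * 100
= 0.1259 * 0.7501 * 100
= 9.4438%

9.4438%


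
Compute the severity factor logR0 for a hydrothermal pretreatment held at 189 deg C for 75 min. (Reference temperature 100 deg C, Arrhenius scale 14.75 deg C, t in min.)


logR0 = log10(t * exp((T - 100) / 14.75))
= log10(75 * exp((189 - 100) / 14.75))
= 4.4956

4.4956


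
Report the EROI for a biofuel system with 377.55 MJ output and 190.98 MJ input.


EROI = E_out / E_in
= 377.55 / 190.98
= 1.9769

1.9769


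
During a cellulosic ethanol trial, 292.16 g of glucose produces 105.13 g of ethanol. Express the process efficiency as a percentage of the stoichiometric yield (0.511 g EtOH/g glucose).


Fermentation efficiency = (actual / (0.511 * glucose)) * 100
= (105.13 / (0.511 * 292.16)) * 100
= 70.4182%

70.4182%


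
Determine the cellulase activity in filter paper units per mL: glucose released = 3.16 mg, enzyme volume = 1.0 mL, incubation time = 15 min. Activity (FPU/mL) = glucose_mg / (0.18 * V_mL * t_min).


Activity = glucose_mg / (0.18 mg/umol * V_mL * t_min)
= 3.16 / (0.18 * 1.0 * 15)
= 1.1704 FPU/mL

1.1704 FPU/mL


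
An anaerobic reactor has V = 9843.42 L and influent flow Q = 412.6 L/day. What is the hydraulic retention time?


HRT = V / Q
= 9843.42 / 412.6
= 23.8571 days

23.8571 days


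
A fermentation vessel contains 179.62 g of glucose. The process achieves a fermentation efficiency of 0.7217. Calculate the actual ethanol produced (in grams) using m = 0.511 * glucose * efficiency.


Actual ethanol: m = 0.511 * 179.62 * 0.7217
m = 66.2418 g

66.2418 g


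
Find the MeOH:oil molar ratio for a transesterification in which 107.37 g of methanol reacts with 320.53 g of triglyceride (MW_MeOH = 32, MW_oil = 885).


Molar ratio = n_MeOH / n_oil = (MeOH/32) / (oil/885) = (MeOH * 885) / (32 * oil)
= (107.37 * 885) / (32 * 320.53)
= 9.2642

9.2642


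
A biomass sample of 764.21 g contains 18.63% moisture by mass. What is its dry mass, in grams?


Wd = Ww * (1 - MC/100)
= 764.21 * (1 - 18.63/100)
= 621.8377 g

621.8377 g


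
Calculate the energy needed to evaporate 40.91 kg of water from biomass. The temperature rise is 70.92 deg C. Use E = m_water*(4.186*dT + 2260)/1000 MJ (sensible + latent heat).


E = m_water * (4.186 * dT + 2260) / 1000
= 40.91 * (4.186 * 70.92 + 2260) / 1000
= 104.6016 MJ

104.6016 MJ


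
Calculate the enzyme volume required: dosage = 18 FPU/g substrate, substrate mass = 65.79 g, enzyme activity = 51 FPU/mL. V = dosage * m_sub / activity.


V = dosage * m_sub / activity
V = 18 * 65.79 / 51
V = 23.2200 mL

23.2200 mL


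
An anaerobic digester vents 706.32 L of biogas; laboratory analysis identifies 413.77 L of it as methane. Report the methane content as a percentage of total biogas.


CH4% = V_CH4 / V_total * 100
= 413.77 / 706.32 * 100
= 58.5811%

58.5811%


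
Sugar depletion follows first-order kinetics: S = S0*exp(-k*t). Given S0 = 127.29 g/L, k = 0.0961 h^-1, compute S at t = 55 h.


S = S0 * exp(-k * t)
S = 127.29 * exp(-0.0961 * 55)
S = 0.6447 g/L

0.6447 g/L


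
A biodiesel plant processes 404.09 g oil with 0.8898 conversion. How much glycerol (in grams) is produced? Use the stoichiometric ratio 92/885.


glycerol = oil * conv * (92/885)
= 404.09 * 0.8898 * 92 / 885
= 37.3779 g

37.3779 g


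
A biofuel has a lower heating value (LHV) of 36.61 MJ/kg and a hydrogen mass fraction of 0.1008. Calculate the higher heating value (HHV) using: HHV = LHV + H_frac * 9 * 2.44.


HHV = LHV + H_frac * 9 * 2.44
= 36.61 + 0.1008 * 9 * 2.44
= 38.8236 MJ/kg

38.8236 MJ/kg


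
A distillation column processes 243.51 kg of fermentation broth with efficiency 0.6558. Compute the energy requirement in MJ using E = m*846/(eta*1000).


E = m * 846 / (eta * 1000)
= 243.51 * 846 / (0.6558 * 1000)
= 314.1346 MJ

314.1346 MJ


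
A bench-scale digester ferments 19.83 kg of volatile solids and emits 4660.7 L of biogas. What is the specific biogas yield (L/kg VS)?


Y = V / VS
= 4660.7 / 19.83
= 235.0328 L/kg VS

235.0328 L/kg VS


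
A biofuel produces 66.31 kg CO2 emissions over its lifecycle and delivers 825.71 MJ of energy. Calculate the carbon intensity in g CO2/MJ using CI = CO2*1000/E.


CI = CO2 * 1000 / E
= 66.31 * 1000 / 825.71
= 80.3066 g CO2/MJ

80.3066 g CO2/MJ


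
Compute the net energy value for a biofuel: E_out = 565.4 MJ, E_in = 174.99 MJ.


NEV = E_out - E_in
= 565.4 - 174.99
= 390.4100 MJ

390.4100 MJ


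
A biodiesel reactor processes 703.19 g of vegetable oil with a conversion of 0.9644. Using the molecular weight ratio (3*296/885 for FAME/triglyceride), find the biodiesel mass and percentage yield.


m_FAME = oil * conv * (3 * 296 / 885) = oil * conv * (888/885)
= 703.19 * 0.9644 * 888 / 885
= 680.4553 g
Y = m_FAME / oil * 100 = conv * (888/885) * 100
= 0.9644 * 888 / 885 * 100
= 96.77%

680.4553 g FAME; Y = 96.77%


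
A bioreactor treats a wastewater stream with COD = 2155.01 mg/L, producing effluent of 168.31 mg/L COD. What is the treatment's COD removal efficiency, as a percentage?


eta = (COD_in - COD_out) / COD_in * 100
= (2155.01 - 168.31) / 2155.01 * 100
= 92.1898%

92.1898%


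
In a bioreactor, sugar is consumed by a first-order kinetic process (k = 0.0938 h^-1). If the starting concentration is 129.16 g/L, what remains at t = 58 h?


S = S0 * exp(-k * t)
S = 129.16 * exp(-0.0938 * 58)
S = 0.5603 g/L

0.5603 g/L


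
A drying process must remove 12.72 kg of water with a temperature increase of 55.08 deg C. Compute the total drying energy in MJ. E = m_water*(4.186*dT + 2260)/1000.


E = m_water * (4.186 * dT + 2260) / 1000
= 12.72 * (4.186 * 55.08 + 2260) / 1000
= 31.6800 MJ

31.6800 MJ


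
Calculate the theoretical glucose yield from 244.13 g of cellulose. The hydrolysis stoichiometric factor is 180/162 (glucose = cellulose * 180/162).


glucose = cellulose * 180/162
= 244.13 * 180/162
= 271.2556 g

271.2556 g


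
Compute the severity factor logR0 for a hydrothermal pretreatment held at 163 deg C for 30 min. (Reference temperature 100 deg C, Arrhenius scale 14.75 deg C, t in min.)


logR0 = log10(t * exp((T - 100) / 14.75))
= log10(30 * exp((163 - 100) / 14.75))
= 3.3321

3.3321


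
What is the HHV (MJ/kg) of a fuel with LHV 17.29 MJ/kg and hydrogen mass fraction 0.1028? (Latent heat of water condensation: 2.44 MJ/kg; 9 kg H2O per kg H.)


HHV = LHV + H_frac * 9 * 2.44
= 17.29 + 0.1028 * 9 * 2.44
= 19.5475 MJ/kg

19.5475 MJ/kg


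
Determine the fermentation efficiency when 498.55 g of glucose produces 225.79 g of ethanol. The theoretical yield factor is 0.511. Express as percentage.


Fermentation efficiency = (actual / (0.511 * glucose)) * 100
= (225.79 / (0.511 * 498.55)) * 100
= 88.6288%

88.6288%


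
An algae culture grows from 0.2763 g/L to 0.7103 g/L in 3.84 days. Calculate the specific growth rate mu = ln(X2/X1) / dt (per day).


mu = ln(X2/X1) / dt
= ln(0.7103/0.2763) / 3.84
= 0.2459 per day

0.2459 per day


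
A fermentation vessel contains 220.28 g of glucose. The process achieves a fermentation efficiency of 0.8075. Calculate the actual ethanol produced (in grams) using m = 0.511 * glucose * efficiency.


Actual ethanol: m = 0.511 * 220.28 * 0.8075
m = 90.8947 g

90.8947 g


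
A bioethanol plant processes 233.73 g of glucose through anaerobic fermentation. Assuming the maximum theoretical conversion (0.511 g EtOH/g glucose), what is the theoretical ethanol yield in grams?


Theoretical ethanol yield: m_EtOH = 0.511 * m_glucose
m_EtOH = 0.511 * 233.73 = 119.4360 g

119.4360 g


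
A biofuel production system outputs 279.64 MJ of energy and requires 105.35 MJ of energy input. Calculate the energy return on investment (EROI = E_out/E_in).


EROI = E_out / E_in
= 279.64 / 105.35
= 2.6544

2.6544


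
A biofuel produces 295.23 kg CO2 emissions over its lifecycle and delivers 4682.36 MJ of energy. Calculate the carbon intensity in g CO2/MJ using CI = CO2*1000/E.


CI = CO2 * 1000 / E
= 295.23 * 1000 / 4682.36
= 63.0515 g CO2/MJ

63.0515 g CO2/MJ


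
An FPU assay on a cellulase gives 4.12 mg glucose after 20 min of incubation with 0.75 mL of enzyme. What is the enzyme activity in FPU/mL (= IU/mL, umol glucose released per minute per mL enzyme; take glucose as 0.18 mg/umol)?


Activity = glucose_mg / (0.18 mg/umol * V_mL * t_min)
= 4.12 / (0.18 * 0.75 * 20)
= 1.5259 FPU/mL

1.5259 FPU/mL


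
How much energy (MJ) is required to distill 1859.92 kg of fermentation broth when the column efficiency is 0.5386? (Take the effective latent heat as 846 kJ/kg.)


E = m * 846 / (eta * 1000)
= 1859.92 * 846 / (0.5386 * 1000)
= 2921.4488 MJ

2921.4488 MJ


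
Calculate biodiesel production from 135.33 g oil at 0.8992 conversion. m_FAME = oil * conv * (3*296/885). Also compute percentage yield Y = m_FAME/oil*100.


m_FAME = oil * conv * (3 * 296 / 885) = oil * conv * (888/885)
= 135.33 * 0.8992 * 888 / 885
= 122.1012 g
Y = m_FAME / oil * 100 = conv * (888/885) * 100
= 0.8992 * 888 / 885 * 100
= 90.22%

122.1012 g FAME; Y = 90.22%


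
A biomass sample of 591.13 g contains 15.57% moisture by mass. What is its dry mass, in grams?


Wd = Ww * (1 - MC/100)
= 591.13 * (1 - 15.57/100)
= 499.0911 g

499.0911 g


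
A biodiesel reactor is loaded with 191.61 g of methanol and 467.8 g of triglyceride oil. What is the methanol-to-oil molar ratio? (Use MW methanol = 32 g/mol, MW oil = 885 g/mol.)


Molar ratio = n_MeOH / n_oil = (MeOH/32) / (oil/885) = (MeOH * 885) / (32 * oil)
= (191.61 * 885) / (32 * 467.8)
= 11.3279

11.3279


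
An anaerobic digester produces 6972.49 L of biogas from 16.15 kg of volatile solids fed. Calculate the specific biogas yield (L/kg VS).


Y = V / VS
= 6972.49 / 16.15
= 431.7331 L/kg VS

431.7331 L/kg VS


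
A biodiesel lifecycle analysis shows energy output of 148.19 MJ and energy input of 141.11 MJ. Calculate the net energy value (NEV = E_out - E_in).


NEV = E_out - E_in
= 148.19 - 141.11
= 7.0800 MJ

7.0800 MJ


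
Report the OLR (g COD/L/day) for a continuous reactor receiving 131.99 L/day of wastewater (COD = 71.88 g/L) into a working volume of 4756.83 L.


OLR = Q * S / V
= 131.99 * 71.88 / 4756.83
= 1.9945 g/L/day

1.9945 g/L/day


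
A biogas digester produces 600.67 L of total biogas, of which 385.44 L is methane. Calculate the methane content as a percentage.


CH4% = V_CH4 / V_total * 100
= 385.44 / 600.67 * 100
= 64.1683%

64.1683%


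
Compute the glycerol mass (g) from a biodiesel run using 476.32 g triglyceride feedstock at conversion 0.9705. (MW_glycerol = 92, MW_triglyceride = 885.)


glycerol = oil * conv * (92/885)
= 476.32 * 0.9705 * 92 / 885
= 48.0550 g

48.0550 g


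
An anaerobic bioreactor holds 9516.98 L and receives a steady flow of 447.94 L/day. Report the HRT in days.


HRT = V / Q
= 9516.98 / 447.94
= 21.2461 days

21.2461 days


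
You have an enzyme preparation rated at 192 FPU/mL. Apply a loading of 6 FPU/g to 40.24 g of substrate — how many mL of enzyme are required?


V = dosage * m_sub / activity
V = 6 * 40.24 / 192
V = 1.2575 mL

1.2575 mL


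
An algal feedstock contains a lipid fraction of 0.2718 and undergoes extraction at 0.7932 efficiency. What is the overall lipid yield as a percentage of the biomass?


Y = lipid_content * extraction_eff * 100
= 0.2718 * 0.7932 * 100
= 21.5592%

21.5592%


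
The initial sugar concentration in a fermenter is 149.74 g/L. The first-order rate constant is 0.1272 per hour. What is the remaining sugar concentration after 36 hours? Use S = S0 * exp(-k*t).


S = S0 * exp(-k * t)
S = 149.74 * exp(-0.1272 * 36)
S = 1.5368 g/L

1.5368 g/L


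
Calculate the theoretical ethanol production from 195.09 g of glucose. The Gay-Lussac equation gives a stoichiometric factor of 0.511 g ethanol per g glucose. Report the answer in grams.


Theoretical ethanol yield: m_EtOH = 0.511 * m_glucose
m_EtOH = 0.511 * 195.09 = 99.6910 g

99.6910 g


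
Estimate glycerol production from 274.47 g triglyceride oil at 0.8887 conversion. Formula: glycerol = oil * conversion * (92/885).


glycerol = oil * conv * (92/885)
= 274.47 * 0.8887 * 92 / 885
= 25.3568 g

25.3568 g


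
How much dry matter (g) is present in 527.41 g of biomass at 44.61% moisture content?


Wd = Ww * (1 - MC/100)
= 527.41 * (1 - 44.61/100)
= 292.1324 g

292.1324 g


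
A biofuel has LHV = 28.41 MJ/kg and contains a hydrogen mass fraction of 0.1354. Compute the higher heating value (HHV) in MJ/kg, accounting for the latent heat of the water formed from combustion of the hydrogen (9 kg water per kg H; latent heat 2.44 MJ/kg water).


HHV = LHV + H_frac * 9 * 2.44
= 28.41 + 0.1354 * 9 * 2.44
= 31.3834 MJ/kg

31.3834 MJ/kg


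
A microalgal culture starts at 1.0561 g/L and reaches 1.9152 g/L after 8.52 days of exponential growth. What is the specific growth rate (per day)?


mu = ln(X2/X1) / dt
= ln(1.9152/1.0561) / 8.52
= 0.0699 per day

0.0699 per day


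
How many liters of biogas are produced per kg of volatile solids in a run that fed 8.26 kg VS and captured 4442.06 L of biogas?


Y = V / VS
= 4442.06 / 8.26
= 537.7797 L/kg VS

537.7797 L/kg VS


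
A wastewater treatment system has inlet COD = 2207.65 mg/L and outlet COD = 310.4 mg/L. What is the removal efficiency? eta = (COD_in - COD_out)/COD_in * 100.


eta = (COD_in - COD_out) / COD_in * 100
= (2207.65 - 310.4) / 2207.65 * 100
= 85.9398%

85.9398%


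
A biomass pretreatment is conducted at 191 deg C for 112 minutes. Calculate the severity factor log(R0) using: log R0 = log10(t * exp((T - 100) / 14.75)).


logR0 = log10(t * exp((T - 100) / 14.75))
= log10(112 * exp((191 - 100) / 14.75))
= 4.7286

4.7286


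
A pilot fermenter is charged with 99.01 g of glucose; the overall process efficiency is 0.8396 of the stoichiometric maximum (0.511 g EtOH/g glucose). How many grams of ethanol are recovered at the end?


Actual ethanol: m = 0.511 * 99.01 * 0.8396
m = 42.4788 g

42.4788 g


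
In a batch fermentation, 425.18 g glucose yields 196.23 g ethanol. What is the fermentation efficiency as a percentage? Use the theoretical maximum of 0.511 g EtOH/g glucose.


Fermentation efficiency = (actual / (0.511 * glucose)) * 100
= (196.23 / (0.511 * 425.18)) * 100
= 90.3175%

90.3175%


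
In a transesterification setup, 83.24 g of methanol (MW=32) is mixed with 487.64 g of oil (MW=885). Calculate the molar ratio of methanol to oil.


Molar ratio = n_MeOH / n_oil = (MeOH/32) / (oil/885) = (MeOH * 885) / (32 * oil)
= (83.24 * 885) / (32 * 487.64)
= 4.7209

4.7209


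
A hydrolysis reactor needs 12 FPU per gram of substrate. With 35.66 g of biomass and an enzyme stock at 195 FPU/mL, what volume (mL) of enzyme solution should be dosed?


V = dosage * m_sub / activity
V = 12 * 35.66 / 195
V = 2.1945 mL

2.1945 mL


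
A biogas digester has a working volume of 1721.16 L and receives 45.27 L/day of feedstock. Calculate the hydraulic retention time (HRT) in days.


HRT = V / Q
= 1721.16 / 45.27
= 38.0199 days

38.0199 days


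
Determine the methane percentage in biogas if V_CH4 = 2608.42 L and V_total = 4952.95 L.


CH4% = V_CH4 / V_total * 100
= 2608.42 / 4952.95 * 100
= 52.6640%

52.6640%


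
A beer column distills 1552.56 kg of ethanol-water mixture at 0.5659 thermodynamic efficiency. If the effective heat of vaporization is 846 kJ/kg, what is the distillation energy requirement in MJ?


E = m * 846 / (eta * 1000)
= 1552.56 * 846 / (0.5659 * 1000)
= 2321.0210 MJ

2321.0210 MJ


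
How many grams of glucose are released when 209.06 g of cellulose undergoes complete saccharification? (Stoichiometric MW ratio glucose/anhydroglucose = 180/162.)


glucose = cellulose * 180/162
= 209.06 * 180/162
= 232.2889 g

232.2889 g


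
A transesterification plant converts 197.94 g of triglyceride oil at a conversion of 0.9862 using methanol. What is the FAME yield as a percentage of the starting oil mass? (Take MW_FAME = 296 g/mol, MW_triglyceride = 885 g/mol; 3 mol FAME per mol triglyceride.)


m_FAME = oil * conv * (3 * 296 / 885) = oil * conv * (888/885)
= 197.94 * 0.9862 * 888 / 885
= 195.8702 g
Y = m_FAME / oil * 100 = conv * (888/885) * 100
= 0.9862 * 888 / 885 * 100
= 98.95%

98.95%


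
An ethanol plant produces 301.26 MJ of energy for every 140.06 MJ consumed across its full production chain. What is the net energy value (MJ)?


NEV = E_out - E_in
= 301.26 - 140.06
= 161.2000 MJ

161.2000 MJ


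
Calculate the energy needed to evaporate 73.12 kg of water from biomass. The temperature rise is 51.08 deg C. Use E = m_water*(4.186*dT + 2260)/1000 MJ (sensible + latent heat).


E = m_water * (4.186 * dT + 2260) / 1000
= 73.12 * (4.186 * 51.08 + 2260) / 1000
= 180.8858 MJ

180.8858 MJ


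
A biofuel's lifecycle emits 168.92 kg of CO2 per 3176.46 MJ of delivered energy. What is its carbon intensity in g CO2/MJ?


CI = CO2 * 1000 / E
= 168.92 * 1000 / 3176.46
= 53.1787 g CO2/MJ

53.1787 g CO2/MJ


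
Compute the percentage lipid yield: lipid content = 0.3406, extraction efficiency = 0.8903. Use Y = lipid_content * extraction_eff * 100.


Y = lipid_content * extraction_eff * 100
= 0.3406 * 0.8903 * 100
= 30.3236%

30.3236%


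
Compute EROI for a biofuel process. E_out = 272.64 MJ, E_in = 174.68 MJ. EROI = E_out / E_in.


EROI = E_out / E_in
= 272.64 / 174.68
= 1.5608

1.5608


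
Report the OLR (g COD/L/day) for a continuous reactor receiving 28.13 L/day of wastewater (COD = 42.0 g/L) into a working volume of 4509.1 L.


OLR = Q * S / V
= 28.13 * 42.0 / 4509.1
= 0.2620 g/L/day

0.2620 g/L/day


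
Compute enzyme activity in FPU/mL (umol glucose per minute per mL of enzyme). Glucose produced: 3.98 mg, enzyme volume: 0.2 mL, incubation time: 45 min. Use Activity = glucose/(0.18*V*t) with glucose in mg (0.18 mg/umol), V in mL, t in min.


Activity = glucose_mg / (0.18 mg/umol * V_mL * t_min)
= 3.98 / (0.18 * 0.2 * 45)
= 2.4568 FPU/mL

2.4568 FPU/mL


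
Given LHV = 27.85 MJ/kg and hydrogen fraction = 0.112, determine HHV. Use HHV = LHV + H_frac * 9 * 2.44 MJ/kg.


HHV = LHV + H_frac * 9 * 2.44
= 27.85 + 0.112 * 9 * 2.44
= 30.3095 MJ/kg

30.3095 MJ/kg


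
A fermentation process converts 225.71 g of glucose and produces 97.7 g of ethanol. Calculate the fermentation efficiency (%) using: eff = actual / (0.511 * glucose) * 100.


Fermentation efficiency = (actual / (0.511 * glucose)) * 100
= (97.7 / (0.511 * 225.71)) * 100
= 84.7077%

84.7077%


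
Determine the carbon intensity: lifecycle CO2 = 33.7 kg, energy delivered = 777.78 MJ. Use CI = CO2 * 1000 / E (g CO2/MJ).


CI = CO2 * 1000 / E
= 33.7 * 1000 / 777.78
= 43.3284 g CO2/MJ

43.3284 g CO2/MJ


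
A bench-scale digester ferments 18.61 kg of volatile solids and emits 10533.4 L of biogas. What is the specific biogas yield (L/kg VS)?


Y = V / VS
= 10533.4 / 18.61
= 566.0075 L/kg VS

566.0075 L/kg VS


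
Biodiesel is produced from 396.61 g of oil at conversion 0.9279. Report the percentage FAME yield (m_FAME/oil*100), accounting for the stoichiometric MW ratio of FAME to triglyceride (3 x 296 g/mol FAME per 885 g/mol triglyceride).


m_FAME = oil * conv * (3 * 296 / 885) = oil * conv * (888/885)
= 396.61 * 0.9279 * 888 / 885
= 369.2619 g
Y = m_FAME / oil * 100 = conv * (888/885) * 100
= 0.9279 * 888 / 885 * 100
= 93.10%

93.10%


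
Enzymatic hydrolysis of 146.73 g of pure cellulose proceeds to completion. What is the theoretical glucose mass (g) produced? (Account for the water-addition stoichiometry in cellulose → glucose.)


glucose = cellulose * 180/162
= 146.73 * 180/162
= 163.0333 g

163.0333 g


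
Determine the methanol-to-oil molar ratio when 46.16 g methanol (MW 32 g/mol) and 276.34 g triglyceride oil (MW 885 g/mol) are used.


Molar ratio = n_MeOH / n_oil = (MeOH/32) / (oil/885) = (MeOH * 885) / (32 * oil)
= (46.16 * 885) / (32 * 276.34)
= 4.6197

4.6197


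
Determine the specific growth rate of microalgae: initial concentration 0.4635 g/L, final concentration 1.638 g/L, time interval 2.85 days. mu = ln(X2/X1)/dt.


mu = ln(X2/X1) / dt
= ln(1.638/0.4635) / 2.85
= 0.4430 per day

0.4430 per day


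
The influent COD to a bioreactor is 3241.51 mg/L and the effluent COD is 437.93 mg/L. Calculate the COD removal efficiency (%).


eta = (COD_in - COD_out) / COD_in * 100
= (3241.51 - 437.93) / 3241.51 * 100
= 86.4899%

86.4899%


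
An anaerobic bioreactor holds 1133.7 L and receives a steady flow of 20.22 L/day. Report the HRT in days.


HRT = V / Q
= 1133.7 / 20.22
= 56.0682 days

56.0682 days


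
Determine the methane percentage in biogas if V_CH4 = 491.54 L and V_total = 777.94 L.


CH4% = V_CH4 / V_total * 100
= 491.54 / 777.94 * 100
= 63.1848%

63.1848%


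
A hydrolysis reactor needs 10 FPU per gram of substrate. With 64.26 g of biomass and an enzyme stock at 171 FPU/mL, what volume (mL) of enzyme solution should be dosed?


V = dosage * m_sub / activity
V = 10 * 64.26 / 171
V = 3.7579 mL

3.7579 mL


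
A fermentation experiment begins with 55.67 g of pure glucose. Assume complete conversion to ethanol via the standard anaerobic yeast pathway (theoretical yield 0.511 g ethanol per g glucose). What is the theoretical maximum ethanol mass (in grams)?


Theoretical ethanol yield: m_EtOH = 0.511 * m_glucose
m_EtOH = 0.511 * 55.67 = 28.4474 g

28.4474 g


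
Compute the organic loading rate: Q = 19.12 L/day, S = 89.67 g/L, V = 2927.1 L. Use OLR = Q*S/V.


OLR = Q * S / V
= 19.12 * 89.67 / 2927.1
= 0.5857 g/L/day

0.5857 g/L/day


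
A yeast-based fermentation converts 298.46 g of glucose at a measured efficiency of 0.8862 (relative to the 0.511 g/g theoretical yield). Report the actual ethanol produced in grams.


Actual ethanol: m = 0.511 * 298.46 * 0.8862
m = 135.1571 g

135.1571 g


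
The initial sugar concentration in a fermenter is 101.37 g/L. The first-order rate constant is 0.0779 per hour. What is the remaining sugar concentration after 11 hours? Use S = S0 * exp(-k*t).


S = S0 * exp(-k * t)
S = 101.37 * exp(-0.0779 * 11)
S = 43.0291 g/L

43.0291 g/L


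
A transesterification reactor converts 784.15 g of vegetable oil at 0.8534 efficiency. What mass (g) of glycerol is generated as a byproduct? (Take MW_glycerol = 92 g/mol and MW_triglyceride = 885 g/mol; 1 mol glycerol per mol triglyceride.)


glycerol = oil * conv * (92/885)
= 784.15 * 0.8534 * 92 / 885
= 69.5659 g

69.5659 g


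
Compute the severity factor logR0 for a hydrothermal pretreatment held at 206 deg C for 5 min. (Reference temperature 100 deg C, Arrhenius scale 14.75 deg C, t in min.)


logR0 = log10(t * exp((T - 100) / 14.75))
= log10(5 * exp((206 - 100) / 14.75))
= 3.8200

3.8200


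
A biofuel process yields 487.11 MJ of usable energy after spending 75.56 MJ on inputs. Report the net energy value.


NEV = E_out - E_in
= 487.11 - 75.56
= 411.5500 MJ

411.5500 MJ


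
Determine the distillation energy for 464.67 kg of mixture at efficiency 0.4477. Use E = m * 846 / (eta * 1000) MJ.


E = m * 846 / (eta * 1000)
= 464.67 * 846 / (0.4477 * 1000)
= 878.0675 MJ

878.0675 MJ


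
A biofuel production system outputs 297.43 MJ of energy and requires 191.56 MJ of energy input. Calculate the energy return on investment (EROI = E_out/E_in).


EROI = E_out / E_in
= 297.43 / 191.56
= 1.5527

1.5527


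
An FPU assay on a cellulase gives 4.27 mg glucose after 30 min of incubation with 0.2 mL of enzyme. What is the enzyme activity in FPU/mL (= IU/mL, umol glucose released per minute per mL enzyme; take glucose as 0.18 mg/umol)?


Activity = glucose_mg / (0.18 mg/umol * V_mL * t_min)
= 4.27 / (0.18 * 0.2 * 30)
= 3.9537 FPU/mL

3.9537 FPU/mL


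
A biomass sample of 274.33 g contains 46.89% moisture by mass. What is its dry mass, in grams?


Wd = Ww * (1 - MC/100)
= 274.33 * (1 - 46.89/100)
= 145.6967 g

145.6967 g


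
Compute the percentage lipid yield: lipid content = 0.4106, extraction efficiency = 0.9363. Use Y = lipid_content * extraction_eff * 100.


Y = lipid_content * extraction_eff * 100
= 0.4106 * 0.9363 * 100
= 38.4445%

38.4445%


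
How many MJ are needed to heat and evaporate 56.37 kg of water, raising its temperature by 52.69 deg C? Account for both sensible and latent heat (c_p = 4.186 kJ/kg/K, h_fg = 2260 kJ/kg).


E = m_water * (4.186 * dT + 2260) / 1000
= 56.37 * (4.186 * 52.69 + 2260) / 1000
= 139.8292 MJ

139.8292 MJ


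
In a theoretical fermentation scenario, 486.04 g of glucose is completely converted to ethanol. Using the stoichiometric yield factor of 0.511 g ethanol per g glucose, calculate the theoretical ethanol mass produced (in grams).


Theoretical ethanol yield: m_EtOH = 0.511 * m_glucose
m_EtOH = 0.511 * 486.04 = 248.3664 g

248.3664 g


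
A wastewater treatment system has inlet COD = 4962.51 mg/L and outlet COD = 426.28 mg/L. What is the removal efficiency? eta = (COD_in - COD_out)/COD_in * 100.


eta = (COD_in - COD_out) / COD_in * 100
= (4962.51 - 426.28) / 4962.51 * 100
= 91.4100%

91.4100%


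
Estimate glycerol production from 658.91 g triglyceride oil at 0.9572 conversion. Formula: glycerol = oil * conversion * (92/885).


glycerol = oil * conv * (92/885)
= 658.91 * 0.9572 * 92 / 885
= 65.5652 g

65.5652 g


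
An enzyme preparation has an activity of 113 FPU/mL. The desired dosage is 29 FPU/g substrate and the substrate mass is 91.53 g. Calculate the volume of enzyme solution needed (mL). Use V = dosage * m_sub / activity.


V = dosage * m_sub / activity
V = 29 * 91.53 / 113
V = 23.4900 mL

23.4900 mL


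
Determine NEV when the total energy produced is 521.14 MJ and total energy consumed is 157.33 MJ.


NEV = E_out - E_in
= 521.14 - 157.33
= 363.8100 MJ

363.8100 MJ


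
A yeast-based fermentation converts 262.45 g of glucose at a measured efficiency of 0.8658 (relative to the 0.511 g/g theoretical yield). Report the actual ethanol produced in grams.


Actual ethanol: m = 0.511 * 262.45 * 0.8658
m = 116.1141 g

116.1141 g


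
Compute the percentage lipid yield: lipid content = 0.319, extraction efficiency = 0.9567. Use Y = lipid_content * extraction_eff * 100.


Y = lipid_content * extraction_eff * 100
= 0.319 * 0.9567 * 100
= 30.5187%

30.5187%


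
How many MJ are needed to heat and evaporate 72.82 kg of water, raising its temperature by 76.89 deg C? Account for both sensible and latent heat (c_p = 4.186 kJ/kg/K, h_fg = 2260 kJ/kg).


E = m_water * (4.186 * dT + 2260) / 1000
= 72.82 * (4.186 * 76.89 + 2260) / 1000
= 188.0112 MJ

188.0112 MJ


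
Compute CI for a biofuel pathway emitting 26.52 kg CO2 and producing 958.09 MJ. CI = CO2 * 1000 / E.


CI = CO2 * 1000 / E
= 26.52 * 1000 / 958.09
= 27.6801 g CO2/MJ

27.6801 g CO2/MJ


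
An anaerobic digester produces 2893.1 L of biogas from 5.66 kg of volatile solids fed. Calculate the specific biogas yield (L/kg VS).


Y = V / VS
= 2893.1 / 5.66
= 511.1484 L/kg VS

511.1484 L/kg VS


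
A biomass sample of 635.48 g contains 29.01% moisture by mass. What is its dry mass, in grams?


Wd = Ww * (1 - MC/100)
= 635.48 * (1 - 29.01/100)
= 451.1273 g

451.1273 g


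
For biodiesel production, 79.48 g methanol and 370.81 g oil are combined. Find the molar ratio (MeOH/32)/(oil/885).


Molar ratio = n_MeOH / n_oil = (MeOH/32) / (oil/885) = (MeOH * 885) / (32 * oil)
= (79.48 * 885) / (32 * 370.81)
= 5.9279

5.9279


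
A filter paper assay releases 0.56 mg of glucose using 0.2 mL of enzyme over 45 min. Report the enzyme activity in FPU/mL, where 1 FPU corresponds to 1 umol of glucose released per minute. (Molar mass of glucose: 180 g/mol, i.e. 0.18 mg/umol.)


Activity = glucose_mg / (0.18 mg/umol * V_mL * t_min)
= 0.56 / (0.18 * 0.2 * 45)
= 0.3457 FPU/mL

0.3457 FPU/mL


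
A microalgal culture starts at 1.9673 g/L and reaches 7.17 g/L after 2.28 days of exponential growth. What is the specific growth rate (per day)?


mu = ln(X2/X1) / dt
= ln(7.17/1.9673) / 2.28
= 0.5672 per day

0.5672 per day


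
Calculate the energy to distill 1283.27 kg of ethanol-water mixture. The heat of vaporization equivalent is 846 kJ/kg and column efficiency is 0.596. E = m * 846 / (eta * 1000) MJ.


E = m * 846 / (eta * 1000)
= 1283.27 * 846 / (0.596 * 1000)
= 1821.5544 MJ

1821.5544 MJ


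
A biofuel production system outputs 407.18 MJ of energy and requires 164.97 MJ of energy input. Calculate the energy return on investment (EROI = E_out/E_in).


EROI = E_out / E_in
= 407.18 / 164.97
= 2.4682

2.4682


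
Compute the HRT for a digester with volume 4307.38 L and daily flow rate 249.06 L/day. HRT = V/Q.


HRT = V / Q
= 4307.38 / 249.06
= 17.2945 days

17.2945 days


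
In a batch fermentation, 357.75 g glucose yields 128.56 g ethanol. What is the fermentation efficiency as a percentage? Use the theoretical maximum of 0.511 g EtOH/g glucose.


Fermentation efficiency = (actual / (0.511 * glucose)) * 100
= (128.56 / (0.511 * 357.75)) * 100
= 70.3243%

70.3243%


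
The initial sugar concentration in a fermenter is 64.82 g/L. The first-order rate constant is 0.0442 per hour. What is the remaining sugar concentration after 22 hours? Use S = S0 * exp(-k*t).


S = S0 * exp(-k * t)
S = 64.82 * exp(-0.0442 * 22)
S = 24.5133 g/L

24.5133 g/L


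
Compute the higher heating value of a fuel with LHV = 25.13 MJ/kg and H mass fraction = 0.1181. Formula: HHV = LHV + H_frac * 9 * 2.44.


HHV = LHV + H_frac * 9 * 2.44
= 25.13 + 0.1181 * 9 * 2.44
= 27.7235 MJ/kg

27.7235 MJ/kg


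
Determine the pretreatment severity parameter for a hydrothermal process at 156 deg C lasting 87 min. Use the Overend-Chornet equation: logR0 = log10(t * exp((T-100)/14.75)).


logR0 = log10(t * exp((T - 100) / 14.75))
= log10(87 * exp((156 - 100) / 14.75))
= 3.5884

3.5884


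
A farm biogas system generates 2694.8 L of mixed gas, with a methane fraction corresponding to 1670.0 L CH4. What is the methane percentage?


CH4% = V_CH4 / V_total * 100
= 1670.0 / 2694.8 * 100
= 61.9712%

61.9712%


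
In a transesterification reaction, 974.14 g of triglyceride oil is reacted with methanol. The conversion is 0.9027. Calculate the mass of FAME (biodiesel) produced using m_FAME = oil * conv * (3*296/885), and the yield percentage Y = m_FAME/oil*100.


m_FAME = oil * conv * (3 * 296 / 885) = oil * conv * (888/885)
= 974.14 * 0.9027 * 888 / 885
= 882.3370 g
Y = m_FAME / oil * 100 = conv * (888/885) * 100
= 0.9027 * 888 / 885 * 100
= 90.58%

882.3370 g FAME; Y = 90.58%


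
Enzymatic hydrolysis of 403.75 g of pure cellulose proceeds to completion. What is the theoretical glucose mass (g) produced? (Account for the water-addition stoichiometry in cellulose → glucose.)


glucose = cellulose * 180/162
= 403.75 * 180/162
= 448.6111 g

448.6111 g


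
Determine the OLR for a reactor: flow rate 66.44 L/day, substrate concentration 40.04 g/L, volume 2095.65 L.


OLR = Q * S / V
= 66.44 * 40.04 / 2095.65
= 1.2694 g/L/day

1.2694 g/L/day


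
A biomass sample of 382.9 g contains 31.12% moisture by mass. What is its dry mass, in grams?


Wd = Ww * (1 - MC/100)
= 382.9 * (1 - 31.12/100)
= 263.7415 g

263.7415 g


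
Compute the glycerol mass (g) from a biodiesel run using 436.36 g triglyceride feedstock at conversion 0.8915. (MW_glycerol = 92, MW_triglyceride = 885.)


glycerol = oil * conv * (92/885)
= 436.36 * 0.8915 * 92 / 885
= 40.4400 g

40.4400 g


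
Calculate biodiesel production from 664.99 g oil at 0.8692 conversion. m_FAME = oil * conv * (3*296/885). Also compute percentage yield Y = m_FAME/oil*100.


m_FAME = oil * conv * (3 * 296 / 885) = oil * conv * (888/885)
= 664.99 * 0.8692 * 888 / 885
= 579.9687 g
Y = m_FAME / oil * 100 = conv * (888/885) * 100
= 0.8692 * 888 / 885 * 100
= 87.21%

579.9687 g FAME; Y = 87.21%


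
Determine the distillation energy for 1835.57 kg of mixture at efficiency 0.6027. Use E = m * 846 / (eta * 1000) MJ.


E = m * 846 / (eta * 1000)
= 1835.57 * 846 / (0.6027 * 1000)
= 2576.5592 MJ

2576.5592 MJ


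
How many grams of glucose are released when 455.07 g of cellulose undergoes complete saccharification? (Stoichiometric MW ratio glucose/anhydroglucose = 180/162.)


glucose = cellulose * 180/162
= 455.07 * 180/162
= 505.6333 g

505.6333 g


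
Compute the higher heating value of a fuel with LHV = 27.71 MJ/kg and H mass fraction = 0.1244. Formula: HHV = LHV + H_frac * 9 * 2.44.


HHV = LHV + H_frac * 9 * 2.44
= 27.71 + 0.1244 * 9 * 2.44
= 30.4418 MJ/kg

30.4418 MJ/kg


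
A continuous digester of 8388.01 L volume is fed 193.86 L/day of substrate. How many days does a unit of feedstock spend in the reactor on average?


HRT = V / Q
= 8388.01 / 193.86
= 43.2684 days

43.2684 days


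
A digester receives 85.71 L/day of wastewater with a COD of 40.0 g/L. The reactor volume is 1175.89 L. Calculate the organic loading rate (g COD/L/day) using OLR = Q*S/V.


OLR = Q * S / V
= 85.71 * 40.0 / 1175.89
= 2.9156 g/L/day

2.9156 g/L/day


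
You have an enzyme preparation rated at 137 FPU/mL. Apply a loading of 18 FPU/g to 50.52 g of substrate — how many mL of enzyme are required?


V = dosage * m_sub / activity
V = 18 * 50.52 / 137
V = 6.6377 mL

6.6377 mL


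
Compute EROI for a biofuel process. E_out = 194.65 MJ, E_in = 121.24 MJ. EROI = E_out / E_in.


EROI = E_out / E_in
= 194.65 / 121.24
= 1.6055

1.6055


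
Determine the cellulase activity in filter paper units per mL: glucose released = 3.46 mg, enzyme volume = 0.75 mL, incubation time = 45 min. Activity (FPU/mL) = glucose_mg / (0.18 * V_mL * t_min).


Activity = glucose_mg / (0.18 mg/umol * V_mL * t_min)
= 3.46 / (0.18 * 0.75 * 45)
= 0.5695 FPU/mL

0.5695 FPU/mL


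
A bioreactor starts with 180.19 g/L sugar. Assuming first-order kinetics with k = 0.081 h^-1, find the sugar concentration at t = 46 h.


S = S0 * exp(-k * t)
S = 180.19 * exp(-0.081 * 46)
S = 4.3406 g/L

4.3406 g/L


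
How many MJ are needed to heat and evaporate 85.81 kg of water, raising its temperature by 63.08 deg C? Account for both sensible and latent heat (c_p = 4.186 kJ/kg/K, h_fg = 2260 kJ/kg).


E = m_water * (4.186 * dT + 2260) / 1000
= 85.81 * (4.186 * 63.08 + 2260) / 1000
= 216.5890 MJ

216.5890 MJ


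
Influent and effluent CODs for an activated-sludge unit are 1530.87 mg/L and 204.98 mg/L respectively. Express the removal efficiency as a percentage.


eta = (COD_in - COD_out) / COD_in * 100
= (1530.87 - 204.98) / 1530.87 * 100
= 86.6102%

86.6102%


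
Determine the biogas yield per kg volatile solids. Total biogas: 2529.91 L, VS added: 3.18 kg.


Y = V / VS
= 2529.91 / 3.18
= 795.5692 L/kg VS

795.5692 L/kg VS


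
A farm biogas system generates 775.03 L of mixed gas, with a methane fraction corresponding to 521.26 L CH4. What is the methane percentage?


CH4% = V_CH4 / V_total * 100
= 521.26 / 775.03 * 100
= 67.2568%

67.2568%


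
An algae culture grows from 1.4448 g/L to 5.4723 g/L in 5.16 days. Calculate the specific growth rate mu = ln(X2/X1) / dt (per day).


mu = ln(X2/X1) / dt
= ln(5.4723/1.4448) / 5.16
= 0.2581 per day

0.2581 per day


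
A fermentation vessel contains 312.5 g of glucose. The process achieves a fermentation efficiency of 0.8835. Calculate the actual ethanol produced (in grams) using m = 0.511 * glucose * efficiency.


Actual ethanol: m = 0.511 * 312.5 * 0.8835
m = 141.0839 g

141.0839 g


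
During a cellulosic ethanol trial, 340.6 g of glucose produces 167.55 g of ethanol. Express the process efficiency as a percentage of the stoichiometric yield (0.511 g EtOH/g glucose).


Fermentation efficiency = (actual / (0.511 * glucose)) * 100
= (167.55 / (0.511 * 340.6)) * 100
= 96.2673%

96.2673%


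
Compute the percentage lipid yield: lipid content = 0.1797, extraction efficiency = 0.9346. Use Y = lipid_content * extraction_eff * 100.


Y = lipid_content * extraction_eff * 100
= 0.1797 * 0.9346 * 100
= 16.7948%

16.7948%
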